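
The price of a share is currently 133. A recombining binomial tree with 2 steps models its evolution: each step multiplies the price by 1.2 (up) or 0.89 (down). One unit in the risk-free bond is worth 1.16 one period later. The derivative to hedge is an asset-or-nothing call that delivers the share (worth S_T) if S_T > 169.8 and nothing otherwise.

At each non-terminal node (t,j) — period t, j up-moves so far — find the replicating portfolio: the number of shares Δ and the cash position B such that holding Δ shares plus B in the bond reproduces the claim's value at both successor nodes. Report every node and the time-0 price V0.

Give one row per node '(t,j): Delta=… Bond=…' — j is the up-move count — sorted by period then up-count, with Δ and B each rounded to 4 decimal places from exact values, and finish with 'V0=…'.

Risk-neutral probability p* = (R−d)/(u−d) = (1.16−0.89)/(1.2−0.89) = 0.8710.
Terminal payoffs: V(2,0)=0.0000, V(2,1)=0.0000, V(2,2)=191.5200
  t=1,j=0: stock 118.3700 → up 142.0440 (V=0.0000), down 105.3493 (V=0.0000). Price 0.0000; hedge Δ=0.0000, bond B=0.0000.
  t=1,j=1: stock 159.6000 → up 191.5200 (V=191.5200), down 142.0440 (V=0.0000). Price 143.7998; hedge Δ=3.8710, bond B=-474.0067.
  t=0,j=0: stock 133.0000 → up 159.6000 (V=143.7998), down 118.3700 (V=0.0000). Price 107.9698; hedge Δ=3.4877, bond B=-355.9005.
Self-financing check: at every node Δ·S+B equals the discounted successor values.

(0,0): Delta=3.4877 Bond=-355.9005
(1,0): Delta=0.0000 Bond=0.0000
(1,1): Delta=3.8710 Bond=-474.0067
V0=107.9698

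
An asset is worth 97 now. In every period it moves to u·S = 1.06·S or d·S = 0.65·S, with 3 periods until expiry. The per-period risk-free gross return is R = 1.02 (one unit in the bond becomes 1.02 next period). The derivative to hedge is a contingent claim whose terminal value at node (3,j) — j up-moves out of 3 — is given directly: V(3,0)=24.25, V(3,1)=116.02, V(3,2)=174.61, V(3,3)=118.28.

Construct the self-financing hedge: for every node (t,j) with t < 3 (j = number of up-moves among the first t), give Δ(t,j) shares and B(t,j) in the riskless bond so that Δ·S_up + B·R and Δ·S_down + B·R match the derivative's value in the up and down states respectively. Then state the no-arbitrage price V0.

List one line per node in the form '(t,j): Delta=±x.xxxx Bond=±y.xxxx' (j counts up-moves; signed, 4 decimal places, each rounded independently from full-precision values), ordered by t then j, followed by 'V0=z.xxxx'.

(0,0): Delta=-0.8383 Bond=205.2847
(1,0): Delta=2.3448 Bond=8.6969
(1,1): Delta=-1.0493 Bond=231.0870
(2,0): Delta=5.4616 Bond=-118.8618
(2,1): Delta=2.1382 Bond=22.6798
(2,2): Delta=-1.2606 Bond=258.7389
V0=123.9731

No-arbitrage ⇒ martingale measure with p* = (R−d)/(u−d) = 0.9024.
At expiry t=3: V(3,0)=24.2500, V(3,1)=116.0200, V(3,2)=174.6100, V(3,3)=118.2800
  t=2,j=0: stock 40.9825 → up 43.4415 (V=116.0200), down 26.6386 (V=24.2500). Price 104.9675; hedge Δ=5.4616, bond B=-118.8618.
  t=2,j=1: stock 66.8330 → up 70.8430 (V=174.6100), down 43.4415 (V=116.0200). Price 165.5823; hedge Δ=2.1382, bond B=22.6798.
  t=2,j=2: stock 108.9892 → up 115.5286 (V=118.2800), down 70.8430 (V=174.6100). Price 121.3486; hedge Δ=-1.2606, bond B=258.7389.
  t=1,j=0: stock 63.0500 → up 66.8330 (V=165.5823), down 40.9825 (V=104.9675). Price 156.5379; hedge Δ=2.3448, bond B=8.6969.
  t=1,j=1: stock 102.8200 → up 108.9892 (V=121.3486), down 66.8330 (V=165.5823). Price 123.2001; hedge Δ=-1.0493, bond B=231.0870.
  t=0,j=0: stock 97.0000 → up 102.8200 (V=123.2001), down 63.0500 (V=156.5379). Price 123.9731; hedge Δ=-0.8383, bond B=205.2847.
The time-0 hedge costs 123.9731, which is the no-arbitrage price.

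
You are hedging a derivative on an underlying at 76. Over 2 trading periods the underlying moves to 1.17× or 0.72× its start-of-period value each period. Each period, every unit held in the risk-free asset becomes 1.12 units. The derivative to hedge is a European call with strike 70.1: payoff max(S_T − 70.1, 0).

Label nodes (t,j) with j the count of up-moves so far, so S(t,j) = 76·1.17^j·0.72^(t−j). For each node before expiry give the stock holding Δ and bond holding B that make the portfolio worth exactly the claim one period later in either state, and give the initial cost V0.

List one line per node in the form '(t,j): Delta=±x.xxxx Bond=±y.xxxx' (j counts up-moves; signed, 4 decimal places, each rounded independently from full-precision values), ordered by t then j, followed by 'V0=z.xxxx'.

(0,0): Delta=0.7875 Bond=-38.4766
(1,0): Delta=0.0000 Bond=0.0000
(1,1): Delta=0.8481 Bond=-48.4806
V0=21.3759

The replicating-portfolio and risk-neutral prices coincide; use p* = (1.12−0.72)/(1.17−0.72) = 0.8889 for the latter.
At expiry t=2: V(2,0)=0.0000, V(2,1)=0.0000, V(2,2)=33.9364
  t=1,j=0: stock 54.7200 → up 64.0224 (V=0.0000), down 39.3984 (V=0.0000). Price 0.0000; hedge Δ=0.0000, bond B=0.0000.
  t=1,j=1: stock 88.9200 → up 104.0364 (V=33.9364), down 64.0224 (V=0.0000). Price 26.9337; hedge Δ=0.8481, bond B=-48.4806.
  t=0,j=0: stock 76.0000 → up 88.9200 (V=26.9337), down 54.7200 (V=0.0000). Price 21.3759; hedge Δ=0.7875, bond B=-38.4766.
Self-financing check: at every node Δ·S+B equals the discounted successor values.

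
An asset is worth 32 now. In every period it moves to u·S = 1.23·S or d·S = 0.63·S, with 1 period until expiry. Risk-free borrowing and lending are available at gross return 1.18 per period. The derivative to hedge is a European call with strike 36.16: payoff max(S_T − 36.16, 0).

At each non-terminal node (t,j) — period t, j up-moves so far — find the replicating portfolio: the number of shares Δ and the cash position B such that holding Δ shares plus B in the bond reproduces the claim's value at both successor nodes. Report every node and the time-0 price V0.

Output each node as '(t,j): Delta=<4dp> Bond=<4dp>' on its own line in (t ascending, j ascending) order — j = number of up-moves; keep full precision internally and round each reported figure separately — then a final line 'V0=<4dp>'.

No-arbitrage ⇒ martingale measure with p* = (R−d)/(u−d) = 0.9167.
Terminal values V(1,·): V(1,0)=0.0000, V(1,1)=3.2000
Node (0,0) S=32.0000: V=(p*·3.2000+(1−p*)·0.0000)/1.18=2.4859; Δ=(3.2000−0.0000)/(39.3600−20.1600)=0.1667; B=V−Δ·S=-2.8475
Each (Δ,B) replicates both successor values, so the strategy is self-financing and V0 is arbitrage-free.

(0,0): Delta=0.1667 Bond=-2.8475
V0=2.4859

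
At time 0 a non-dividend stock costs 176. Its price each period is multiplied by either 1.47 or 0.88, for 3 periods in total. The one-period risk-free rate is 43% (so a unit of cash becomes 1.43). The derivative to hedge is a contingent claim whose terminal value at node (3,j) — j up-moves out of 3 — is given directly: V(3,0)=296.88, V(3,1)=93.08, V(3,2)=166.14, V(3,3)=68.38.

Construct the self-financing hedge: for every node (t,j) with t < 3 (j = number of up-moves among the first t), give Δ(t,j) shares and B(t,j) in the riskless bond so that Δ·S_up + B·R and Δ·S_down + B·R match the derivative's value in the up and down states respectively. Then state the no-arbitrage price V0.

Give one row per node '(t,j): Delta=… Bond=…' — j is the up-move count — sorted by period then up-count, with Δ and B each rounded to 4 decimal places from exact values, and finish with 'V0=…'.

(0,0): Delta=-0.3610 Bond=92.9620
(1,0): Delta=0.4155 Bond=12.6766
(1,1): Delta=-0.3948 Bond=141.6817
(2,0): Delta=-2.5344 Bond=420.1768
(2,1): Delta=0.5439 Bond=-11.1125
(2,2): Delta=-0.4357 Bond=218.1479
V0=29.4259

Under the risk-neutral measure, an up-move has probability p* = (R−d)/(u−d) = 0.9322 and values discount at R = 1.43.
Payoff layer (t=3): V(3,0)=296.8800, V(3,1)=93.0800, V(3,2)=166.1400, V(3,3)=68.3800
(2,0): S=136.2944. Δ = (V_up−V_dn)/(S_up−S_dn) = (93.0800−296.8800)/(200.3528−119.9391) = -2.5344. V = [p*·93.0800 + (1−p*)·296.8800]/1.43 = 74.7531. B = V − Δ·S = 420.1768.
(2,1): S=227.6736. Δ = (V_up−V_dn)/(S_up−S_dn) = (166.1400−93.0800)/(334.6802−200.3528) = 0.5439. V = [p*·166.1400 + (1−p*)·93.0800]/1.43 = 112.7180. B = V − Δ·S = -11.1125.
(2,2): S=380.3184. Δ = (V_up−V_dn)/(S_up−S_dn) = (68.3800−166.1400)/(559.0680−334.6802) = -0.4357. V = [p*·68.3800 + (1−p*)·166.1400]/1.43 = 52.4530. B = V − Δ·S = 218.1479.
(1,0): S=154.8800. Δ = (V_up−V_dn)/(S_up−S_dn) = (112.7180−74.7531)/(227.6736−136.2944) = 0.4155. V = [p*·112.7180 + (1−p*)·74.7531]/1.43 = 77.0239. B = V − Δ·S = 12.6766.
(1,1): S=258.7200. Δ = (V_up−V_dn)/(S_up−S_dn) = (52.4530−112.7180)/(380.3184−227.6736) = -0.3948. V = [p*·52.4530 + (1−p*)·112.7180]/1.43 = 39.5376. B = V − Δ·S = 141.6817.
(0,0): S=176.0000. Δ = (V_up−V_dn)/(S_up−S_dn) = (39.5376−77.0239)/(258.7200−154.8800) = -0.3610. V = [p*·39.5376 + (1−p*)·77.0239]/1.43 = 29.4259. B = V − Δ·S = 92.9620.
Root portfolio cost Δ·176+B reproduces V0=29.4259.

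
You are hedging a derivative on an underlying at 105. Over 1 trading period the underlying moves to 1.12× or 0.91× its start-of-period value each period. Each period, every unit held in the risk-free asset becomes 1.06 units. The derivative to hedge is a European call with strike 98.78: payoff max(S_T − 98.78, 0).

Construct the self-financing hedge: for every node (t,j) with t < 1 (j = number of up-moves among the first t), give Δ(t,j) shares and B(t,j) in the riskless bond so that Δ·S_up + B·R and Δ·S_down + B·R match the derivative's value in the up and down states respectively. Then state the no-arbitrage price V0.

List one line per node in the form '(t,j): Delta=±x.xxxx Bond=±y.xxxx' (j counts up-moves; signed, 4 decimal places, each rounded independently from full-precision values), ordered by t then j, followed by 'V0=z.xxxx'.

Risk-neutral probability p* = (R−d)/(u−d) = (1.06−0.91)/(1.12−0.91) = 0.7143.
Terminal payoffs: V(1,0)=0.0000, V(1,1)=18.8200
(0,0): S=105.0000. Δ = (V_up−V_dn)/(S_up−S_dn) = (18.8200−0.0000)/(117.6000−95.5500) = 0.8535. V = [p*·18.8200 + (1−p*)·0.0000]/1.06 = 12.6819. B = V − Δ·S = -76.9371.
Each (Δ,B) replicates both successor values, so the strategy is self-financing and V0 is arbitrage-free.

(0,0): Delta=0.8535 Bond=-76.9371
V0=12.6819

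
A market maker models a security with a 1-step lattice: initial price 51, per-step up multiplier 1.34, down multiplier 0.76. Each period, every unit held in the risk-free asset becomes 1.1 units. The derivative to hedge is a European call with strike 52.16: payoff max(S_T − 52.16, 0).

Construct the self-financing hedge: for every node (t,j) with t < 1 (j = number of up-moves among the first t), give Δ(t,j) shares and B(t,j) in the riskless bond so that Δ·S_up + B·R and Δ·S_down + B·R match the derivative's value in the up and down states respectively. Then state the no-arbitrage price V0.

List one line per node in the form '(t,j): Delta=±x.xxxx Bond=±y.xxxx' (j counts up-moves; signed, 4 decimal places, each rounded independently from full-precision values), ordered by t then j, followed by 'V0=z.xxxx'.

(0,0): Delta=0.5470 Bond=-19.2740
V0=8.6226

Under the risk-neutral measure, an up-move has probability p* = (R−d)/(u−d) = 0.5862 and values discount at R = 1.1.
Payoff layer (t=1): V(1,0)=0.0000, V(1,1)=16.1800
Node (0,0) S=51.0000: V=(p*·16.1800+(1−p*)·0.0000)/1.1=8.6226; Δ=(16.1800−0.0000)/(68.3400−38.7600)=0.5470; B=V−Δ·S=-19.2740
Check: Δ(0,0)·S0 + B(0,0) = 8.6226 = V0.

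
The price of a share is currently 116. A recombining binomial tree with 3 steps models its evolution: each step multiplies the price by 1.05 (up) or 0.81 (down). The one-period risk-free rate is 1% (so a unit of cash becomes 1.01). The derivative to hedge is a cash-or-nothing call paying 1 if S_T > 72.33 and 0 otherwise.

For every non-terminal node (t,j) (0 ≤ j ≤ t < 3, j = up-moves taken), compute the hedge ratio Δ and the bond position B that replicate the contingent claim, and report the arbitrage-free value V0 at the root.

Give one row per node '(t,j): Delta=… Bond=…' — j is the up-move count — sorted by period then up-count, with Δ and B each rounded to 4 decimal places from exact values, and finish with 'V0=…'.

(0,0): Delta=0.0010 Bond=0.8526
(1,0): Delta=0.0073 Bond=0.2655
(1,1): Delta=0.0000 Bond=0.9803
(2,0): Delta=0.0547 Bond=-3.3416
(2,1): Delta=0.0000 Bond=0.9901
(2,2): Delta=0.0000 Bond=0.9901
V0=0.9661

Under the risk-neutral measure, an up-move has probability p* = (R−d)/(u−d) = 0.8333 and values discount at R = 1.01.
Payoff layer (t=3): V(3,0)=0.0000, V(3,1)=1.0000, V(3,2)=1.0000, V(3,3)=1.0000
(2,0): S=76.1076. Δ = (V_up−V_dn)/(S_up−S_dn) = (1.0000−0.0000)/(79.9130−61.6472) = 0.0547. V = [p*·1.0000 + (1−p*)·0.0000]/1.01 = 0.8251. B = V − Δ·S = -3.3416.
(2,1): S=98.6580. Δ = (V_up−V_dn)/(S_up−S_dn) = (1.0000−1.0000)/(103.5909−79.9130) = 0.0000. V = [p*·1.0000 + (1−p*)·1.0000]/1.01 = 0.9901. B = V − Δ·S = 0.9901.
(2,2): S=127.8900. Δ = (V_up−V_dn)/(S_up−S_dn) = (1.0000−1.0000)/(134.2845−103.5909) = 0.0000. V = [p*·1.0000 + (1−p*)·1.0000]/1.01 = 0.9901. B = V − Δ·S = 0.9901.
(1,0): S=93.9600. Δ = (V_up−V_dn)/(S_up−S_dn) = (0.9901−0.8251)/(98.6580−76.1076) = 0.0073. V = [p*·0.9901 + (1−p*)·0.8251]/1.01 = 0.9531. B = V − Δ·S = 0.2655.
(1,1): S=121.8000. Δ = (V_up−V_dn)/(S_up−S_dn) = (0.9901−0.9901)/(127.8900−98.6580) = 0.0000. V = [p*·0.9901 + (1−p*)·0.9901]/1.01 = 0.9803. B = V − Δ·S = 0.9803.
(0,0): S=116.0000. Δ = (V_up−V_dn)/(S_up−S_dn) = (0.9803−0.9531)/(121.8000−93.9600) = 0.0010. V = [p*·0.9803 + (1−p*)·0.9531]/1.01 = 0.9661. B = V − Δ·S = 0.8526.
Check: Δ(0,0)·S0 + B(0,0) = 0.9661 = V0.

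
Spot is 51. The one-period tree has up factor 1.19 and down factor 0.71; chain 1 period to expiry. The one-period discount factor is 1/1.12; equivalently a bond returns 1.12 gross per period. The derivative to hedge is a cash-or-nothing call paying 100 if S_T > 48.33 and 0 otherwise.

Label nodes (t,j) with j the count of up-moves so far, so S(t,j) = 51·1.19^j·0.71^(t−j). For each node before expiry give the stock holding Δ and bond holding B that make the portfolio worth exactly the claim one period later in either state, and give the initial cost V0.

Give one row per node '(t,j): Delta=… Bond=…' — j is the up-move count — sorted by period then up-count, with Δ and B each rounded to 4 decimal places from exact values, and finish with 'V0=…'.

(0,0): Delta=4.0850 Bond=-132.0685
V0=76.2649

Since d<R<u, set p* = (R−d)/(u−d) = 0.8542; price each node as the discounted p*-expectation of its children.
At expiry t=1: V(1,0)=0.0000, V(1,1)=100.0000
  t=0,j=0: stock 51.0000 → up 60.6900 (V=100.0000), down 36.2100 (V=0.0000). Price 76.2649; hedge Δ=4.0850, bond B=-132.0685.
Check: Δ(0,0)·S0 + B(0,0) = 76.2649 = V0.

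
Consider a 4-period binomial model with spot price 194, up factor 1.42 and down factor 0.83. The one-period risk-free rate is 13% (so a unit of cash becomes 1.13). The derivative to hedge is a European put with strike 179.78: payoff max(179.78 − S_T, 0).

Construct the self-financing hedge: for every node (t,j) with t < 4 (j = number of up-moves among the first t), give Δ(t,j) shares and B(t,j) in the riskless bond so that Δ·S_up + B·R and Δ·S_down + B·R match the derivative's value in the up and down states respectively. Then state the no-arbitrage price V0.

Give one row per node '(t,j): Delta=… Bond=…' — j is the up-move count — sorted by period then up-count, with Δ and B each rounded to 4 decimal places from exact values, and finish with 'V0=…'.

The replicating-portfolio and risk-neutral prices coincide; use p* = (1.13−0.83)/(1.42−0.83) = 0.5085 for the latter.
Payoff layer (t=4): V(4,0)=87.7109, V(4,1)=22.2641, V(4,2)=0.0000, V(4,3)=0.0000, V(4,4)=0.0000
  t=3,j=0: stock 110.9267 → up 157.5159 (V=22.2641), down 92.0691 (V=87.7109). Price 48.1707; hedge Δ=-1.0000, bond B=159.0973.
  t=3,j=1: stock 189.7782 → up 269.4850 (V=0.0000), down 157.5159 (V=22.2641). Price 9.6844; hedge Δ=-0.1988, bond B=47.4202.
  t=3,j=2: stock 324.6807 → up 461.0466 (V=0.0000), down 269.4850 (V=0.0000). Price 0.0000; hedge Δ=0.0000, bond B=0.0000.
  t=3,j=3: stock 555.4779 → up 788.7786 (V=0.0000), down 461.0466 (V=0.0000). Price 0.0000; hedge Δ=0.0000, bond B=0.0000.
  t=2,j=0: stock 133.6466 → up 189.7782 (V=9.6844), down 110.9267 (V=48.1707). Price 25.3110; hedge Δ=-0.4881, bond B=90.5419.
  t=2,j=1: stock 228.6484 → up 324.6807 (V=0.0000), down 189.7782 (V=9.6844). Price 4.2125; hedge Δ=-0.0718, bond B=20.6268.
  t=2,j=2: stock 391.1816 → up 555.4779 (V=0.0000), down 324.6807 (V=0.0000). Price 0.0000; hedge Δ=0.0000, bond B=0.0000.
  t=1,j=0: stock 161.0200 → up 228.6484 (V=4.2125), down 133.6466 (V=25.3110). Price 12.9052; hedge Δ=-0.2221, bond B=48.6653.
  t=1,j=1: stock 275.4800 → up 391.1816 (V=0.0000), down 228.6484 (V=4.2125). Price 1.8323; hedge Δ=-0.0259, bond B=8.9722.
  t=0,j=0: stock 194.0000 → up 275.4800 (V=1.8323), down 161.0200 (V=12.9052). Price 6.4380; hedge Δ=-0.0967, bond B=25.2056.
Root portfolio cost Δ·194+B reproduces V0=6.4380.

(0,0): Delta=-0.0967 Bond=25.2056
(1,0): Delta=-0.2221 Bond=48.6653
(1,1): Delta=-0.0259 Bond=8.9722
(2,0): Delta=-0.4881 Bond=90.5419
(2,1): Delta=-0.0718 Bond=20.6268
(2,2): Delta=0.0000 Bond=0.0000
(3,0): Delta=-1.0000 Bond=159.0973
(3,1): Delta=-0.1988 Bond=47.4202
(3,2): Delta=0.0000 Bond=0.0000
(3,3): Delta=0.0000 Bond=0.0000
V0=6.4380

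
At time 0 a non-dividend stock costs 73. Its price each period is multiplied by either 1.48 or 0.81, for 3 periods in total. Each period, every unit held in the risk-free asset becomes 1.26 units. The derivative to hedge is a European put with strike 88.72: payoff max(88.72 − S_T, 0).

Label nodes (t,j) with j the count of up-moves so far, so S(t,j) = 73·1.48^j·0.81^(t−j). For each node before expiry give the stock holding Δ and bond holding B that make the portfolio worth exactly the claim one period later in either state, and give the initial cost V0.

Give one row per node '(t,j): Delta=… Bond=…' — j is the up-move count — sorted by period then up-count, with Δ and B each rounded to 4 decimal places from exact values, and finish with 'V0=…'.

Since d<R<u, set p* = (R−d)/(u−d) = 0.6716; price each node as the discounted p*-expectation of its children.
Terminal payoffs: V(3,0)=49.9248, V(3,1)=17.8350, V(3,2)=0.0000, V(3,3)=0.0000
  t=2,j=0: stock 47.8953 → up 70.8850 (V=17.8350), down 38.7952 (V=49.9248). Price 22.5174; hedge Δ=-1.0000, bond B=70.4127.
  t=2,j=1: stock 87.5124 → up 129.5184 (V=0.0000), down 70.8850 (V=17.8350). Price 4.6478; hedge Δ=-0.3042, bond B=31.2672.
  t=2,j=2: stock 159.8992 → up 236.6508 (V=0.0000), down 129.5184 (V=0.0000). Price 0.0000; hedge Δ=0.0000, bond B=0.0000.
  t=1,j=0: stock 59.1300 → up 87.5124 (V=4.6478), down 47.8953 (V=22.5174). Price 8.3456; hedge Δ=-0.4511, bond B=35.0166.
  t=1,j=1: stock 108.0400 → up 159.8992 (V=0.0000), down 87.5124 (V=4.6478). Price 1.2112; hedge Δ=-0.0642, bond B=8.1483.
  t=0,j=0: stock 73.0000 → up 108.0400 (V=1.2112), down 59.1300 (V=8.3456). Price 2.8205; hedge Δ=-0.1459, bond B=13.4688.
Each (Δ,B) replicates both successor values, so the strategy is self-financing and V0 is arbitrage-free.

(0,0): Delta=-0.1459 Bond=13.4688
(1,0): Delta=-0.4511 Bond=35.0166
(1,1): Delta=-0.0642 Bond=8.1483
(2,0): Delta=-1.0000 Bond=70.4127
(2,1): Delta=-0.3042 Bond=31.2672
(2,2): Delta=0.0000 Bond=0.0000
V0=2.8205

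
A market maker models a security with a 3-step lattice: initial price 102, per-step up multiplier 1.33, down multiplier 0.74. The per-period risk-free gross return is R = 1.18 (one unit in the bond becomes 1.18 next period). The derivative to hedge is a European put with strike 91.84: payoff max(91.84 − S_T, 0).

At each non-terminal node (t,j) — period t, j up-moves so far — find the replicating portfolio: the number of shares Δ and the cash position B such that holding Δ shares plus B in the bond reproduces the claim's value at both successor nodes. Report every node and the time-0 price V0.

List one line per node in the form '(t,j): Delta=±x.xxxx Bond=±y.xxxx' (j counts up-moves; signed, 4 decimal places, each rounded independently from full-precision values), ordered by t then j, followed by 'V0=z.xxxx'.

(0,0): Delta=-0.1049 Bond=12.7449
(1,0): Delta=-0.4085 Bond=37.9613
(1,1): Delta=-0.0472 Bond=7.2246
(2,0): Delta=-1.0000 Bond=77.8305
(2,1): Delta=-0.2964 Bond=33.5319
(2,2): Delta=0.0000 Bond=0.0000
V0=2.0500

No-arbitrage ⇒ martingale measure with p* = (R−d)/(u−d) = 0.7458.
Terminal payoffs: V(3,0)=50.5072, V(3,1)=17.5526, V(3,2)=0.0000, V(3,3)=0.0000
(2,0): S=55.8552. Δ = (V_up−V_dn)/(S_up−S_dn) = (17.5526−50.5072)/(74.2874−41.3328) = -1.0000. V = [p*·17.5526 + (1−p*)·50.5072]/1.18 = 21.9753. B = V − Δ·S = 77.8305.
(2,1): S=100.3884. Δ = (V_up−V_dn)/(S_up−S_dn) = (0.0000−17.5526)/(133.5166−74.2874) = -0.2964. V = [p*·0.0000 + (1−p*)·17.5526]/1.18 = 3.7818. B = V − Δ·S = 33.5319.
(2,2): S=180.4278. Δ = (V_up−V_dn)/(S_up−S_dn) = (0.0000−0.0000)/(239.9690−133.5166) = 0.0000. V = [p*·0.0000 + (1−p*)·0.0000]/1.18 = 0.0000. B = V − Δ·S = 0.0000.
(1,0): S=75.4800. Δ = (V_up−V_dn)/(S_up−S_dn) = (3.7818−21.9753)/(100.3884−55.8552) = -0.4085. V = [p*·3.7818 + (1−p*)·21.9753]/1.18 = 7.1248. B = V − Δ·S = 37.9613.
(1,1): S=135.6600. Δ = (V_up−V_dn)/(S_up−S_dn) = (0.0000−3.7818)/(180.4278−100.3884) = -0.0472. V = [p*·0.0000 + (1−p*)·3.7818]/1.18 = 0.8148. B = V − Δ·S = 7.2246.
(0,0): S=102.0000. Δ = (V_up−V_dn)/(S_up−S_dn) = (0.8148−7.1248)/(135.6600−75.4800) = -0.1049. V = [p*·0.8148 + (1−p*)·7.1248]/1.18 = 2.0500. B = V − Δ·S = 12.7449.
The time-0 hedge costs 2.0500, which is the no-arbitrage price.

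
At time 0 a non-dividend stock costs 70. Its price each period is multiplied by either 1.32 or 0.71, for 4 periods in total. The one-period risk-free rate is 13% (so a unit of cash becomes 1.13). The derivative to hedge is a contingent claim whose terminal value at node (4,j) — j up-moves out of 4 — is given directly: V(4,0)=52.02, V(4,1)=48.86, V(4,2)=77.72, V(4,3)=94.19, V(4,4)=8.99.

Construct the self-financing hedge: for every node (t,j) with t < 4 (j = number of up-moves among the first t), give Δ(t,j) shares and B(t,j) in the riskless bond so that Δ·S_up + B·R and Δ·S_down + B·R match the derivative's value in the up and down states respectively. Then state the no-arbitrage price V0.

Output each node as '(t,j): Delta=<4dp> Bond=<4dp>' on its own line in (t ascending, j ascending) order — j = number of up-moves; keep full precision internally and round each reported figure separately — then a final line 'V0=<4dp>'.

(0,0): Delta=-0.2406 Bond=57.5246
(1,0): Delta=0.5135 Bond=27.5205
(1,1): Delta=-0.4241 Bond=81.9591
(2,0): Delta=0.7765 Bond=21.8197
(2,1): Delta=0.4496 Bond=35.2956
(2,2): Delta=-0.6367 Bond=118.5434
(3,0): Delta=-0.2068 Bond=49.2903
(3,1): Delta=1.0157 Bond=13.5123
(3,2): Delta=0.3118 Bond=51.8142
(3,3): Delta=-0.8675 Bond=171.1126
V0=40.6801

Risk-neutral probability p* = (R−d)/(u−d) = (1.13−0.71)/(1.32−0.71) = 0.6885.
Payoff layer (t=4): V(4,0)=52.0200, V(4,1)=48.8600, V(4,2)=77.7200, V(4,3)=94.1900, V(4,4)=8.9900
  t=3,j=0: stock 25.0538 → up 33.0710 (V=48.8600), down 17.7882 (V=52.0200). Price 44.1100; hedge Δ=-0.2068, bond B=49.2903.
  t=3,j=1: stock 46.5788 → up 61.4841 (V=77.7200), down 33.0710 (V=48.8600). Price 60.8237; hedge Δ=1.0157, bond B=13.5123.
  t=3,j=2: stock 86.5973 → up 114.3084 (V=94.1900), down 61.4841 (V=77.7200). Price 78.8142; hedge Δ=0.3118, bond B=51.8142.
  t=3,j=3: stock 160.9978 → up 212.5170 (V=8.9900), down 114.3084 (V=94.1900). Price 31.4404; hedge Δ=-0.8675, bond B=171.1126.
  t=2,j=0: stock 35.2870 → up 46.5788 (V=60.8237), down 25.0538 (V=44.1100). Price 49.2193; hedge Δ=0.7765, bond B=21.8197.
  t=2,j=1: stock 65.6040 → up 86.5973 (V=78.8142), down 46.5788 (V=60.8237). Price 64.7881; hedge Δ=0.4496, bond B=35.2956.
  t=2,j=2: stock 121.9680 → up 160.9978 (V=31.4404), down 86.5973 (V=78.8142). Price 40.8816; hedge Δ=-0.6367, bond B=118.5434.
  t=1,j=0: stock 49.7000 → up 65.6040 (V=64.7881), down 35.2870 (V=49.2193). Price 53.0432; hedge Δ=0.5135, bond B=27.5205.
  t=1,j=1: stock 92.4000 → up 121.9680 (V=40.8816), down 65.6040 (V=64.7881). Price 42.7680; hedge Δ=-0.4241, bond B=81.9591.
  t=0,j=0: stock 70.0000 → up 92.4000 (V=42.7680), down 49.7000 (V=53.0432). Price 40.6801; hedge Δ=-0.2406, bond B=57.5246.
The time-0 hedge costs 40.6801, which is the no-arbitrage price.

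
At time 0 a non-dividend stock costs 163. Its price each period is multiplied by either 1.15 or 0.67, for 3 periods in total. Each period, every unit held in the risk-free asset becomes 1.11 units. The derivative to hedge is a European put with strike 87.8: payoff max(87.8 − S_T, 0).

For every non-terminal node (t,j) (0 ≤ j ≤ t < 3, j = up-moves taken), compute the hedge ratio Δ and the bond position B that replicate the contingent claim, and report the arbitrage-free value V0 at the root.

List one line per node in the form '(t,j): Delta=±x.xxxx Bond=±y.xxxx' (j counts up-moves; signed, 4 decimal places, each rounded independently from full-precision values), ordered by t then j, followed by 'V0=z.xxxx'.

Since d<R<u, set p* = (R−d)/(u−d) = 0.9167; price each node as the discounted p*-expectation of its children.
Terminal values V(3,·): V(3,0)=38.7756, V(3,1)=3.6537, V(3,2)=0.0000, V(3,3)=0.0000
(2,0): S=73.1707. Δ = (V_up−V_dn)/(S_up−S_dn) = (3.6537−38.7756)/(84.1463−49.0244) = -1.0000. V = [p*·3.6537 + (1−p*)·38.7756]/1.11 = 5.9284. B = V − Δ·S = 79.0991.
(2,1): S=125.5915. Δ = (V_up−V_dn)/(S_up−S_dn) = (0.0000−3.6537)/(144.4302−84.1463) = -0.0606. V = [p*·0.0000 + (1−p*)·3.6537]/1.11 = 0.2743. B = V − Δ·S = 7.8862.
(2,2): S=215.5675. Δ = (V_up−V_dn)/(S_up−S_dn) = (0.0000−0.0000)/(247.9026−144.4302) = 0.0000. V = [p*·0.0000 + (1−p*)·0.0000]/1.11 = 0.0000. B = V − Δ·S = 0.0000.
(1,0): S=109.2100. Δ = (V_up−V_dn)/(S_up−S_dn) = (0.2743−5.9284)/(125.5915−73.1707) = -0.1079. V = [p*·0.2743 + (1−p*)·5.9284]/1.11 = 0.6716. B = V − Δ·S = 12.4510.
(1,1): S=187.4500. Δ = (V_up−V_dn)/(S_up−S_dn) = (0.0000−0.2743)/(215.5675−125.5915) = -0.0030. V = [p*·0.0000 + (1−p*)·0.2743]/1.11 = 0.0206. B = V − Δ·S = 0.5921.
(0,0): S=163.0000. Δ = (V_up−V_dn)/(S_up−S_dn) = (0.0206−0.6716)/(187.4500−109.2100) = -0.0083. V = [p*·0.0206 + (1−p*)·0.6716]/1.11 = 0.0674. B = V − Δ·S = 1.4237.
Each (Δ,B) replicates both successor values, so the strategy is self-financing and V0 is arbitrage-free.

(0,0): Delta=-0.0083 Bond=1.4237
(1,0): Delta=-0.1079 Bond=12.4510
(1,1): Delta=-0.0030 Bond=0.5921
(2,0): Delta=-1.0000 Bond=79.0991
(2,1): Delta=-0.0606 Bond=7.8862
(2,2): Delta=0.0000 Bond=0.0000
V0=0.0674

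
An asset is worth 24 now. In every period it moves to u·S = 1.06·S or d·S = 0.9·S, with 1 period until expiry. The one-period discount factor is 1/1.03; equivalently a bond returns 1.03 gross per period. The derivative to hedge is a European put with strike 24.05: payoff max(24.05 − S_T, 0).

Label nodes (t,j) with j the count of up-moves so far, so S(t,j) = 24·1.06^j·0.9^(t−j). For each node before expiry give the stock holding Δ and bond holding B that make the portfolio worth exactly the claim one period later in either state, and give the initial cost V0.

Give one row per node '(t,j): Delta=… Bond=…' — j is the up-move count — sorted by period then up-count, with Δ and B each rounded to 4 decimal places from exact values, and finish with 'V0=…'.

No-arbitrage ⇒ martingale measure with p* = (R−d)/(u−d) = 0.8125.
At expiry t=1: V(1,0)=2.4500, V(1,1)=0.0000
(0,0): S=24.0000. Δ = (V_up−V_dn)/(S_up−S_dn) = (0.0000−2.4500)/(25.4400−21.6000) = -0.6380. V = [p*·0.0000 + (1−p*)·2.4500]/1.03 = 0.4460. B = V − Δ·S = 15.7585.
The time-0 hedge costs 0.4460, which is the no-arbitrage price.

(0,0): Delta=-0.6380 Bond=15.7585
V0=0.4460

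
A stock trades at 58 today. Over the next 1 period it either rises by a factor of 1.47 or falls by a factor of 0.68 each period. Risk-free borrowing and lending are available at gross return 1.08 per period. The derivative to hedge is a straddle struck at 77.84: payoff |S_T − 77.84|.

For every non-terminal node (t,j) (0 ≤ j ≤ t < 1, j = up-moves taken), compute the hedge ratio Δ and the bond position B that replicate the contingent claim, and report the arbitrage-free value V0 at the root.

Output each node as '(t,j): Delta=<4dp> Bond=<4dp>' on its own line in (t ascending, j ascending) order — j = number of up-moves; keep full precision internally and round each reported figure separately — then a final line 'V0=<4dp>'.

(0,0): Delta=-0.6761 Bond=60.2466
V0=21.0314

No-arbitrage ⇒ martingale measure with p* = (R−d)/(u−d) = 0.5063.
Terminal payoffs: V(1,0)=38.4000, V(1,1)=7.4200
Node (0,0) S=58.0000: V=(p*·7.4200+(1−p*)·38.4000)/1.08=21.0314; Δ=(7.4200−38.4000)/(85.2600−39.4400)=-0.6761; B=V−Δ·S=60.2466
Check: Δ(0,0)·S0 + B(0,0) = 21.0314 = V0.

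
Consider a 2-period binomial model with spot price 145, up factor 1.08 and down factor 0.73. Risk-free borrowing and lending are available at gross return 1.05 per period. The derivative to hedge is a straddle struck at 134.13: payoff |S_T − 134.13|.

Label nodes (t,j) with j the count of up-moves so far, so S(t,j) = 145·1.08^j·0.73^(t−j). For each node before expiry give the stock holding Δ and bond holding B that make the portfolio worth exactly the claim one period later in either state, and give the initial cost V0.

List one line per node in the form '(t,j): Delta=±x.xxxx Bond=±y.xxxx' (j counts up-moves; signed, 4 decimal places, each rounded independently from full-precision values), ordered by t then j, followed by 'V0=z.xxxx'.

(0,0): Delta=0.2010 Bond=0.5913
(1,0): Delta=-1.0000 Bond=127.7429
(1,1): Delta=0.2771 Bond=-11.2968
V0=29.7310

Risk-neutral probability p* = (R−d)/(u−d) = (1.05−0.73)/(1.08−0.73) = 0.9143.
At expiry t=2: V(2,0)=56.8595, V(2,1)=19.8120, V(2,2)=34.9980
Node (1,0) S=105.8500: V=(p*·19.8120+(1−p*)·56.8595)/1.05=21.8929; Δ=(19.8120−56.8595)/(114.3180−77.2705)=-1.0000; B=V−Δ·S=127.7429
Node (1,1) S=156.6000: V=(p*·34.9980+(1−p*)·19.8120)/1.05=32.0918; Δ=(34.9980−19.8120)/(169.1280−114.3180)=0.2771; B=V−Δ·S=-11.2968
Node (0,0) S=145.0000: V=(p*·32.0918+(1−p*)·21.8929)/1.05=29.7310; Δ=(32.0918−21.8929)/(156.6000−105.8500)=0.2010; B=V−Δ·S=0.5913
Self-financing check: at every node Δ·S+B equals the discounted successor values.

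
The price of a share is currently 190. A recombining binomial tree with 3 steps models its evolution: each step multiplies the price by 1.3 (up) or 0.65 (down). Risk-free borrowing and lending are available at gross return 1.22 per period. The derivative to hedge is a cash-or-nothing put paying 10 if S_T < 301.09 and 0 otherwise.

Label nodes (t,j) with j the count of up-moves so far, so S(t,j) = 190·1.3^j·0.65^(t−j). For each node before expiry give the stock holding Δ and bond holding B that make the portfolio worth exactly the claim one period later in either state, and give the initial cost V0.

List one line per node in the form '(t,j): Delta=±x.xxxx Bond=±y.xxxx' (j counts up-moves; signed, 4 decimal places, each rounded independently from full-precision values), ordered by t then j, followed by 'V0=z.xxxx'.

(0,0): Delta=-0.0418 Bond=9.7420
(1,0): Delta=0.0000 Bond=6.7186
(1,1): Delta=-0.0448 Bond=12.6103
(2,0): Delta=0.0000 Bond=8.1967
(2,1): Delta=0.0000 Bond=8.1967
(2,2): Delta=-0.0479 Bond=16.3934
V0=1.7934

Since d<R<u, set p* = (R−d)/(u−d) = 0.8769; price each node as the discounted p*-expectation of its children.
Terminal payoffs: V(3,0)=10.0000, V(3,1)=10.0000, V(3,2)=10.0000, V(3,3)=0.0000
Node (2,0) S=80.2750: V=(p*·10.0000+(1−p*)·10.0000)/1.22=8.1967; Δ=(10.0000−10.0000)/(104.3575−52.1788)=0.0000; B=V−Δ·S=8.1967
Node (2,1) S=160.5500: V=(p*·10.0000+(1−p*)·10.0000)/1.22=8.1967; Δ=(10.0000−10.0000)/(208.7150−104.3575)=0.0000; B=V−Δ·S=8.1967
Node (2,2) S=321.1000: V=(p*·0.0000+(1−p*)·10.0000)/1.22=1.0088; Δ=(0.0000−10.0000)/(417.4300−208.7150)=-0.0479; B=V−Δ·S=16.3934
Node (1,0) S=123.5000: V=(p*·8.1967+(1−p*)·8.1967)/1.22=6.7186; Δ=(8.1967−8.1967)/(160.5500−80.2750)=0.0000; B=V−Δ·S=6.7186
Node (1,1) S=247.0000: V=(p*·1.0088+(1−p*)·8.1967)/1.22=1.5520; Δ=(1.0088−8.1967)/(321.1000−160.5500)=-0.0448; B=V−Δ·S=12.6103
Node (0,0) S=190.0000: V=(p*·1.5520+(1−p*)·6.7186)/1.22=1.7934; Δ=(1.5520−6.7186)/(247.0000−123.5000)=-0.0418; B=V−Δ·S=9.7420
Self-financing check: at every node Δ·S+B equals the discounted successor values.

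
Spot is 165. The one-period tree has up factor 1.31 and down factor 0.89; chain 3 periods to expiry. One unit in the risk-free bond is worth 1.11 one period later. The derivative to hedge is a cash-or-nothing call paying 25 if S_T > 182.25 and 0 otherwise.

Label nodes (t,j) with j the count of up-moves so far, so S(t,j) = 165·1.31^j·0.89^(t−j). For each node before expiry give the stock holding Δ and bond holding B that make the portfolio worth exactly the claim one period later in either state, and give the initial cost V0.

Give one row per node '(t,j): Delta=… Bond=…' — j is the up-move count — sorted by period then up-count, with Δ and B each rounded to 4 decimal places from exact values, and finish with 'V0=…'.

No-arbitrage ⇒ martingale measure with p* = (R−d)/(u−d) = 0.5238.
Terminal values V(3,·): V(3,0)=0.0000, V(3,1)=0.0000, V(3,2)=25.0000, V(3,3)=25.0000
Node (2,0) S=130.6965: V=(p*·0.0000+(1−p*)·0.0000)/1.11=0.0000; Δ=(0.0000−0.0000)/(171.2124−116.3199)=0.0000; B=V−Δ·S=0.0000
Node (2,1) S=192.3735: V=(p*·25.0000+(1−p*)·0.0000)/1.11=11.7975; Δ=(25.0000−0.0000)/(252.0093−171.2124)=0.3094; B=V−Δ·S=-47.7263
Node (2,2) S=283.1565: V=(p*·25.0000+(1−p*)·25.0000)/1.11=22.5225; Δ=(25.0000−25.0000)/(370.9350−252.0093)=0.0000; B=V−Δ·S=22.5225
Node (1,0) S=146.8500: V=(p*·11.7975+(1−p*)·0.0000)/1.11=5.5673; Δ=(11.7975−0.0000)/(192.3735−130.6965)=0.1913; B=V−Δ·S=-22.5221
Node (1,1) S=216.1500: V=(p*·22.5225+(1−p*)·11.7975)/1.11=15.6895; Δ=(22.5225−11.7975)/(283.1565−192.3735)=0.1181; B=V−Δ·S=-9.8462
Node (0,0) S=165.0000: V=(p*·15.6895+(1−p*)·5.5673)/1.11=9.7922; Δ=(15.6895−5.5673)/(216.1500−146.8500)=0.1461; B=V−Δ·S=-14.3084
Self-financing check: at every node Δ·S+B equals the discounted successor values.

(0,0): Delta=0.1461 Bond=-14.3084
(1,0): Delta=0.1913 Bond=-22.5221
(1,1): Delta=0.1181 Bond=-9.8462
(2,0): Delta=0.0000 Bond=0.0000
(2,1): Delta=0.3094 Bond=-47.7263
(2,2): Delta=0.0000 Bond=22.5225
V0=9.7922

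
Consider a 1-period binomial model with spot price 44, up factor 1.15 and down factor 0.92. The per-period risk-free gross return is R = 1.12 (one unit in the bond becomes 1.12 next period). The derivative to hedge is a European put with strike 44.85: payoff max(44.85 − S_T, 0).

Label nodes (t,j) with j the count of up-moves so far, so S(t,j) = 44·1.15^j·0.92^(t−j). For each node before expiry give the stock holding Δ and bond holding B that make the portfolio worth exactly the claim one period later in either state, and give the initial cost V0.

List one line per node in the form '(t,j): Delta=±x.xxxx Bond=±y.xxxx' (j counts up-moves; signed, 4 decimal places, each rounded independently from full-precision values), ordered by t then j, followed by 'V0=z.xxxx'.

(0,0): Delta=-0.4318 Bond=19.5089
V0=0.5089

Risk-neutral probability p* = (R−d)/(u−d) = (1.12−0.92)/(1.15−0.92) = 0.8696.
Terminal payoffs: V(1,0)=4.3700, V(1,1)=0.0000
(0,0): S=44.0000. Δ = (V_up−V_dn)/(S_up−S_dn) = (0.0000−4.3700)/(50.6000−40.4800) = -0.4318. V = [p*·0.0000 + (1−p*)·4.3700]/1.12 = 0.5089. B = V − Δ·S = 19.5089.
Root portfolio cost Δ·44+B reproduces V0=0.5089.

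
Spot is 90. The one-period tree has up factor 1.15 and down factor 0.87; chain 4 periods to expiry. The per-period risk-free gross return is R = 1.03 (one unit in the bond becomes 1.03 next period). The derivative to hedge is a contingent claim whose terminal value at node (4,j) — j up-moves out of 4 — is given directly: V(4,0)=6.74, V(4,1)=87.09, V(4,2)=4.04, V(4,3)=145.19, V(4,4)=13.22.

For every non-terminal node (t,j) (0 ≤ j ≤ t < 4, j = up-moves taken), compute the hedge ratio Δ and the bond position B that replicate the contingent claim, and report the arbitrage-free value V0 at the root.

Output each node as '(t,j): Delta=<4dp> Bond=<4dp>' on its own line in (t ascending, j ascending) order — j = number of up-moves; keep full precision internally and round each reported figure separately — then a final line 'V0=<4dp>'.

No-arbitrage ⇒ martingale measure with p* = (R−d)/(u−d) = 0.5714.
Payoff layer (t=4): V(4,0)=6.7400, V(4,1)=87.0900, V(4,2)=4.0400, V(4,3)=145.1900, V(4,4)=13.2200
  t=3,j=0: stock 59.2653 → up 68.1551 (V=87.0900), down 51.5608 (V=6.7400). Price 51.1207; hedge Δ=4.8420, bond B=-235.8436.
  t=3,j=1: stock 78.3391 → up 90.0900 (V=4.0400), down 68.1551 (V=87.0900). Price 38.4785; hedge Δ=-3.7862, bond B=335.0856.
  t=3,j=2: stock 103.5517 → up 119.0845 (V=145.1900), down 90.0900 (V=4.0400). Price 82.2302; hedge Δ=4.8682, bond B=-421.8769.
  t=3,j=3: stock 136.8787 → up 157.4106 (V=13.2200), down 119.0845 (V=145.1900). Price 67.7462; hedge Δ=-3.4433, bond B=539.0676.
  t=2,j=0: stock 68.1210 → up 78.3391 (V=38.4785), down 59.2653 (V=51.1207). Price 42.6180; hedge Δ=-0.6628, bond B=87.7686.
  t=2,j=1: stock 90.0450 → up 103.5517 (V=82.2302), down 78.3391 (V=38.4785). Price 61.6306; hedge Δ=1.7353, bond B=-94.6256.
  t=2,j=2: stock 119.0250 → up 136.8787 (V=67.7462), down 103.5517 (V=82.2302). Price 71.7996; hedge Δ=-0.4346, bond B=123.5284.
  t=1,j=0: stock 78.3000 → up 90.0450 (V=61.6306), down 68.1210 (V=42.6180). Price 51.9246; hedge Δ=0.8672, bond B=-15.9773.
  t=1,j=1: stock 103.5000 → up 119.0250 (V=71.7996), down 90.0450 (V=61.6306). Price 65.4772; hedge Δ=0.3509, bond B=29.1590.
  t=0,j=0: stock 90.0000 → up 103.5000 (V=65.4772), down 78.3000 (V=51.9246). Price 57.9310; hedge Δ=0.5378, bond B=9.5290.
Each (Δ,B) replicates both successor values, so the strategy is self-financing and V0 is arbitrage-free.

(0,0): Delta=0.5378 Bond=9.5290
(1,0): Delta=0.8672 Bond=-15.9773
(1,1): Delta=0.3509 Bond=29.1590
(2,0): Delta=-0.6628 Bond=87.7686
(2,1): Delta=1.7353 Bond=-94.6256
(2,2): Delta=-0.4346 Bond=123.5284
(3,0): Delta=4.8420 Bond=-235.8436
(3,1): Delta=-3.7862 Bond=335.0856
(3,2): Delta=4.8682 Bond=-421.8769
(3,3): Delta=-3.4433 Bond=539.0676
V0=57.9310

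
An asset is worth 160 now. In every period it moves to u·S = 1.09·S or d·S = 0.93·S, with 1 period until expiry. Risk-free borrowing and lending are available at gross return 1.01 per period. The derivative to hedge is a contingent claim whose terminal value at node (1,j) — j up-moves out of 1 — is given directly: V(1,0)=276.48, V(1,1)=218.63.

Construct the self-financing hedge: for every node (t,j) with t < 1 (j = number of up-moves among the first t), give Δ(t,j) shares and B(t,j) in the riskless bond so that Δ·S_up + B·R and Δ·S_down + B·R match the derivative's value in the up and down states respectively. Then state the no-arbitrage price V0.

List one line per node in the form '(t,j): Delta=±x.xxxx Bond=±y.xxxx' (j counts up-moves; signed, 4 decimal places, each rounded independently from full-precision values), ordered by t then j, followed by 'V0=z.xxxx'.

(0,0): Delta=-2.2598 Bond=606.6665
V0=245.1040

The replicating-portfolio and risk-neutral prices coincide; use p* = (1.01−0.93)/(1.09−0.93) = 0.5000 for the latter.
At expiry t=1: V(1,0)=276.4800, V(1,1)=218.6300
(0,0): S=160.0000. Δ = (V_up−V_dn)/(S_up−S_dn) = (218.6300−276.4800)/(174.4000−148.8000) = -2.2598. V = [p*·218.6300 + (1−p*)·276.4800]/1.01 = 245.1040. B = V − Δ·S = 606.6665.
Check: Δ(0,0)·S0 + B(0,0) = 245.1040 = V0.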